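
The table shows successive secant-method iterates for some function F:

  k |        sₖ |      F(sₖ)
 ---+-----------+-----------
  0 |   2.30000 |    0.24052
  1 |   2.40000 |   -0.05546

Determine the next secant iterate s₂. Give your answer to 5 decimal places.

s₂ = 2.40000 − (-0.05546)·(2.40000 − 2.30000) / (-0.05546 − 0.24052)
   = 2.40000 − (-0.0055460)/(-0.2959800) = 2.3812622

2.38126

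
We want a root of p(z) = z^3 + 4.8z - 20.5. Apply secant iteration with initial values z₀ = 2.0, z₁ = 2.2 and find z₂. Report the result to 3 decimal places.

p(2.0) = -2.90000, p(2.2) = 0.70800
z₂ = 2.20000 − 0.70800·(2.20000 − 2.00000) / (0.70800 − (-2.90000)) = 2.20000 − (0.14160)/(3.60800) = 2.16075

2.161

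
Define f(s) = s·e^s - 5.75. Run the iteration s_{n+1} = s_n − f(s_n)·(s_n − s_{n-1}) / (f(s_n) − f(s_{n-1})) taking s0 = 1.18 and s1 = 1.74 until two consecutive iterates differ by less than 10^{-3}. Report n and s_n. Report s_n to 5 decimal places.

n = 5, s_n = 1.40743

f(1.18) = -1.9098384, f(1.74) = 4.1633776
s2 = 1.7400000 − 4.1633776·(0.5600000)/(6.0732160) = 1.3561027;  |Δ| = 0.3838973
f(1.3561027) = -0.4869139
s3 = 1.3561027 − (-0.4869139)·(-0.3838973)/(-4.6502915) = 1.3962991;  |Δ| = 0.0401964
f(1.3962991) = -0.1086451
s4 = 1.3962991 − (-0.1086451)·(0.0401964)/(0.3782688) = 1.4078441;  |Δ| = 0.0115451
f(1.4078441) = 0.0040484
s5 = 1.4078441 − 0.0040484·(0.0115451)/(0.1126935) = 1.4074294;  |Δ| = 0.0004147
|s5 − s4| = 0.0004147 < 10^{-3}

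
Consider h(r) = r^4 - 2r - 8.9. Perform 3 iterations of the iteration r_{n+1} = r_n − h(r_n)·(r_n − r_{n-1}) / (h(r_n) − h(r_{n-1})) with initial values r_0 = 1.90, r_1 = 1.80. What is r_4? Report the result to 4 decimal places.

1.8868

h(1.90) = 0.332100, h(1.80) = -2.002400
r_2 = 1.800000 − (-2.002400)·(1.800000 − 1.900000) / (-2.002400 − 0.332100) = 1.800000 − (0.200240)/(-2.334500) = 1.885774
h(1.885774) = -0.025384
r_3 = 1.885774 − (-0.025384)·(1.885774 − 1.800000) / (-0.025384 − (-2.002400)) = 1.885774 − (-0.002177)/(1.977016) = 1.886876
h(1.886876) = 0.001981
r_4 = 1.886876 − 0.001981·(1.886876 − 1.885774) / (0.001981 − (-0.025384)) = 1.886876 − (0.000002)/(0.027366) = 1.886796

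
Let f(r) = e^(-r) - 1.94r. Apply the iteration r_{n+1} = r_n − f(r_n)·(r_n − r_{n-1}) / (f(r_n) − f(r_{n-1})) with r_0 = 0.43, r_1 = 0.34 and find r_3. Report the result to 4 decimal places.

f(0.43) = -0.183691, f(0.34) = 0.052170
r_2 = 0.340000 − 0.052170·(0.340000 − 0.430000) / (0.052170 − (-0.183691)) = 0.340000 − (-0.004695)/(0.235861) = 0.359907
f(0.359907) = -0.000479
r_3 = 0.359907 − (-0.000479)·(0.359907 − 0.340000) / (-0.000479 − 0.052170) = 0.359907 − (-0.000010)/(-0.052649) = 0.359726

0.3597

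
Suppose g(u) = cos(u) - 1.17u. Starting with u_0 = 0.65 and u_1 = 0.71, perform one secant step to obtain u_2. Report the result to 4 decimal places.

g(0.65) = 0.035584, g(0.71) = -0.072338
u_2 = 0.710000 − (-0.072338)·(0.710000 − 0.650000) / (-0.072338 − 0.035584) = 0.710000 − (-0.004340)/(-0.107922) = 0.669783

0.6698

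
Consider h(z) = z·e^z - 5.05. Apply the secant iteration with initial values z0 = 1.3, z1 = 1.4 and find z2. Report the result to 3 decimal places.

1.331

h(1.3) = -0.27991, h(1.4) = 0.62728
z2 = 1.40000 − 0.62728·(1.40000 − 1.30000) / (0.62728 − (-0.27991)) = 1.40000 − (0.06273)/(0.90719) = 1.33085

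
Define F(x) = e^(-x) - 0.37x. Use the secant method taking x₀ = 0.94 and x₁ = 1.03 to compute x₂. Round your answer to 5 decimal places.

0.99760

F(0.94) = 0.0428278, F(1.03) = -0.0240930
x₂ = 1.0300000 − (-0.0240930)·(1.0300000 − 0.9400000) / (-0.0240930 − 0.0428278) = 1.0300000 − (-0.0021684)/(-0.0669209) = 0.9975979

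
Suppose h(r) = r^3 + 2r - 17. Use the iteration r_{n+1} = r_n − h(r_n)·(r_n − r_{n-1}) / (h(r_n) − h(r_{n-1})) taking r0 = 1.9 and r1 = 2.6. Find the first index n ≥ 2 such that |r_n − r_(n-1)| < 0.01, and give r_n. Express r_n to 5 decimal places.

h(1.9) = -6.3410000, h(2.6) = 5.7760000
r2 = 2.6000000 − 5.7760000·(0.7000000)/(12.1170000) = 2.2663200;  |Δ| = 0.3336800
h(2.2663200) = -0.8270720
r3 = 2.2663200 − (-0.8270720)·(-0.3336800)/(-6.6030720) = 2.3081153;  |Δ| = 0.0417953
h(2.3081153) = -0.0875239
r4 = 2.3081153 − (-0.0875239)·(0.0417953)/(0.7395482) = 2.3130617;  |Δ| = 0.0049464
|r4 − r3| = 0.0049464 < 0.01

n = 4, r_n = 2.31306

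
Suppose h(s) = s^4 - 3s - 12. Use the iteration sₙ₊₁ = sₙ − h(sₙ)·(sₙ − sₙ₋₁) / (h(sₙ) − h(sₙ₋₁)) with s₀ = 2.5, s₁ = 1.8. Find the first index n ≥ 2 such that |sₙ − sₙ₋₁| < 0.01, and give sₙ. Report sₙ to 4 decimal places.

h(2.5) = 19.562500, h(1.8) = -6.902400
s₂ = 1.800000 − (-6.902400)·(-0.700000)/(-26.464900) = 1.982569;  |Δ| = 0.182569
h(1.982569) = -2.498239
s₃ = 1.982569 − (-2.498239)·(0.182569)/(4.404161) = 2.086131;  |Δ| = 0.103562
h(2.086131) = 0.681009
s₄ = 2.086131 − 0.681009·(0.103562)/(3.179248) = 2.063948;  |Δ| = 0.022183
h(2.063948) = -0.045268
s₅ = 2.063948 − (-0.045268)·(-0.022183)/(-0.726277) = 2.065330;  |Δ| = 0.001383
|s₅ − s₄| = 0.001383 < 0.01

n = 5, sₙ = 2.0653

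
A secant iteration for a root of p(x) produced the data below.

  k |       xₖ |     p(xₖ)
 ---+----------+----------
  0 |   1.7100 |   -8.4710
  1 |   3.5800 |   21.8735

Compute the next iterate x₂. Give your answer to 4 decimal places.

2.2320

x₂ = 3.5800 − 21.8735·(3.5800 − 1.7100) / (21.8735 − (-8.4710))
   = 3.5800 − (40.903445)/(30.344500) = 2.232031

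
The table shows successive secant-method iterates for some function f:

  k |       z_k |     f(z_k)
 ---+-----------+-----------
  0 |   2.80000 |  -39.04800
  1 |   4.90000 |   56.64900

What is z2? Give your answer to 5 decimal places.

z2 = 4.90000 − 56.64900·(4.90000 − 2.80000) / (56.64900 − (-39.04800))
   = 4.90000 − (118.9629000)/(95.6970000) = 3.6568795

3.65688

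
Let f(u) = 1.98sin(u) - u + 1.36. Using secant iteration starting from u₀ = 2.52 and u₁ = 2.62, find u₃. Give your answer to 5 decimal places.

f(2.52) = -0.0069853, f(2.62) = -0.2734419
u₂ = 2.6200000 − (-0.2734419)·(2.6200000 − 2.5200000) / (-0.2734419 − (-0.0069853)) = 2.6200000 − (-0.0273442)/(-0.2664566) = 2.5173784
f(2.5173784) = -0.0001479
u₃ = 2.5173784 − (-0.0001479)·(2.5173784 − 2.6200000) / (-0.0001479 − (-0.2734419)) = 2.5173784 − (0.0000152)/(0.2732940) = 2.5173229

2.51732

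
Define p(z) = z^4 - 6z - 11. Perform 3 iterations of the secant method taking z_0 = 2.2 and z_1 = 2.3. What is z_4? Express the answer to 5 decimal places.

p(2.2) = -0.7744000, p(2.3) = 3.1841000
z_2 = 2.3000000 − 3.1841000·(2.3000000 − 2.2000000) / (3.1841000 − (-0.7744000)) = 2.3000000 − (0.3184100)/(3.9585000) = 2.2195630
p(2.2195630) = -0.0473720
z_3 = 2.2195630 − (-0.0473720)·(2.2195630 − 2.3000000) / (-0.0473720 − 3.1841000) = 2.2195630 − (0.0038105)/(-3.2314720) = 2.2207421
p(2.2207421) = -0.0028309
z_4 = 2.2207421 − (-0.0028309)·(2.2207421 − 2.2195630) / (-0.0028309 − (-0.0473720)) = 2.2207421 − (-0.0000033)/(0.0445412) = 2.2208171

2.22082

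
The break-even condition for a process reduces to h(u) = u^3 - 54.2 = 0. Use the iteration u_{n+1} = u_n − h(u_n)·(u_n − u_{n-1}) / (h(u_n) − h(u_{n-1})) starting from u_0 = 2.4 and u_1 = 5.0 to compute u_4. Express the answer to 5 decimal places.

h(2.4) = -40.3760000, h(5.0) = 70.8000000
u_2 = 5.0000000 − 70.8000000·(5.0000000 − 2.4000000) / (70.8000000 − (-40.3760000)) = 5.0000000 − (184.0800000)/(111.1760000) = 3.3442470
h(3.3442470) = -16.7979830
u_3 = 3.3442470 − (-16.7979830)·(3.3442470 − 5.0000000) / (-16.7979830 − 70.8000000) = 3.3442470 − (27.8133115)/(-87.5979830) = 3.6617578
h(3.6617578) = -5.1014287
u_4 = 3.6617578 − (-5.1014287)·(3.6617578 − 3.3442470) / (-5.1014287 − (-16.7979830)) = 3.6617578 − (-1.6197590)/(11.6965544) = 3.8002396

3.80024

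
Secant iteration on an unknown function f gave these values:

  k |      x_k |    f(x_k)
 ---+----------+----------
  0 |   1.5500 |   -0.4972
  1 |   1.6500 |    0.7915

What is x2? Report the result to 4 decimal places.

1.5886

x2 = 1.6500 − 0.7915·(1.6500 − 1.5500) / (0.7915 − (-0.4972))
   = 1.6500 − (0.079150)/(1.288700) = 1.588582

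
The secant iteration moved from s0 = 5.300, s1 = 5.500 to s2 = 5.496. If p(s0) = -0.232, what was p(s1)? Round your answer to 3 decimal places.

The secant line through (5.300, -0.232) and (5.500, p(s1)) crosses zero at s2 = 5.496.
So (5.300, -0.232), (5.500, p(s1)), (5.496, 0) are collinear:
p(s1) = -0.232 · (5.500 − 5.496) / (5.300 − 5.496) = -0.232 · (0.00400)/(-0.19600) = 0.00473

0.005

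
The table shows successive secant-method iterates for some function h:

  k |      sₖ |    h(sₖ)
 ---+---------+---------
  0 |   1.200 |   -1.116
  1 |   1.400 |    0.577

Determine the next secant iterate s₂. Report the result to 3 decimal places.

s₂ = 1.400 − 0.577·(1.400 − 1.200) / (0.577 − (-1.116))
   = 1.400 − (0.11540)/(1.69300) = 1.33184

1.332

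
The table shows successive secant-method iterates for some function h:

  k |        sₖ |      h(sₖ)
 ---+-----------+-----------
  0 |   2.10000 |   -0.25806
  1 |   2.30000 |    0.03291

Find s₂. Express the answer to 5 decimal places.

s₂ = 2.30000 − 0.03291·(2.30000 − 2.10000) / (0.03291 − (-0.25806))
   = 2.30000 − (0.0065820)/(0.2909700) = 2.2773791

2.27738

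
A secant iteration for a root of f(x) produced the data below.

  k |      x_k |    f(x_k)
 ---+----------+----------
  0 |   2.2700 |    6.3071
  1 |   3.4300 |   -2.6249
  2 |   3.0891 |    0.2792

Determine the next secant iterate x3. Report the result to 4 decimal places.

3.1219

x3 = 3.0891 − 0.2792·(3.0891 − 3.4300) / (0.2792 − (-2.6249))
   = 3.0891 − (-0.095179)/(2.904100) = 3.121874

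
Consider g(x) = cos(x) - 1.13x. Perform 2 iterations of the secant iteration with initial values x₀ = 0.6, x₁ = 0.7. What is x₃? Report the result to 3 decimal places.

g(0.6) = 0.14734, g(0.7) = -0.02616
x₂ = 0.70000 − (-0.02616)·(0.70000 − 0.60000) / (-0.02616 − 0.14734) = 0.70000 − (-0.00262)/(-0.17349) = 0.68492
g(0.68492) = 0.00050
x₃ = 0.68492 − 0.00050·(0.68492 − 0.70000) / (0.00050 − (-0.02616)) = 0.68492 − (-0.00001)/(0.02666) = 0.68521

0.685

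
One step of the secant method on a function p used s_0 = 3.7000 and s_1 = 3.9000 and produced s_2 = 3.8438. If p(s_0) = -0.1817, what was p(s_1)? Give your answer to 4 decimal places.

The secant line through (3.7000, -0.1817) and (3.9000, p(s_1)) crosses zero at s_2 = 3.8438.
So (3.7000, -0.1817), (3.9000, p(s_1)), (3.8438, 0) are collinear:
p(s_1) = -0.1817 · (3.9000 − 3.8438) / (3.7000 − 3.8438) = -0.1817 · (0.056200)/(-0.143800) = 0.071012

0.0710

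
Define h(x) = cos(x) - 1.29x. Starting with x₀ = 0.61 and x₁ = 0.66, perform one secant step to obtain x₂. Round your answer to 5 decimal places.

h(0.61) = 0.0327480, h(0.66) = -0.0614078
x₂ = 0.6600000 − (-0.0614078)·(0.6600000 − 0.6100000) / (-0.0614078 − 0.0327480) = 0.6600000 − (-0.0030704)/(-0.0941558) = 0.6273903

0.62739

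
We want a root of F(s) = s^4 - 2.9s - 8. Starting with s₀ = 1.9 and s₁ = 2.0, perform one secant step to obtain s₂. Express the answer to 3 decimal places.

F(1.9) = -0.47790, F(2.0) = 2.20000
s₂ = 2.00000 − 2.20000·(2.00000 − 1.90000) / (2.20000 − (-0.47790)) = 2.00000 − (0.22000)/(2.67790) = 1.91785

1.918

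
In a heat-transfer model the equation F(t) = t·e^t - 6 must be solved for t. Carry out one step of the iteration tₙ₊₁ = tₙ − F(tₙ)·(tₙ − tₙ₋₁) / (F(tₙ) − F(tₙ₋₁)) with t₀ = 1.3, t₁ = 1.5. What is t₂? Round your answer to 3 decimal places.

1.426

F(1.3) = -1.22991, F(1.5) = 0.72253
t₂ = 1.50000 − 0.72253·(1.50000 − 1.30000) / (0.72253 − (-1.22991)) = 1.50000 − (0.14451)/(1.95245) = 1.42599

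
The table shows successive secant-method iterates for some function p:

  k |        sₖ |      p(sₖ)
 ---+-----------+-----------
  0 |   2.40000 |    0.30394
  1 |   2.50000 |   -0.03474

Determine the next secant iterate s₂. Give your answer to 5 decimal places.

s₂ = 2.50000 − (-0.03474)·(2.50000 − 2.40000) / (-0.03474 − 0.30394)
   = 2.50000 − (-0.0034740)/(-0.3386800) = 2.4897425

2.48974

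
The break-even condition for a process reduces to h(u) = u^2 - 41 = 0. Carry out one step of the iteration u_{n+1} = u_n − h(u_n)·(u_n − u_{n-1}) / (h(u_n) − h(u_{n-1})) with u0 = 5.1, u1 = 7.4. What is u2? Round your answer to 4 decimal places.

6.2992

h(5.1) = -14.990000, h(7.4) = 13.760000
u2 = 7.400000 − 13.760000·(7.400000 − 5.100000) / (13.760000 − (-14.990000)) = 7.400000 − (31.648000)/(28.750000) = 6.299200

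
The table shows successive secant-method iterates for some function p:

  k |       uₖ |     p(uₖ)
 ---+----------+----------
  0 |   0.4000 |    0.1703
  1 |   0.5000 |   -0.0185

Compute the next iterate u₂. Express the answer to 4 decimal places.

u₂ = 0.5000 − (-0.0185)·(0.5000 − 0.4000) / (-0.0185 − 0.1703)
   = 0.5000 − (-0.001850)/(-0.188800) = 0.490201

0.4902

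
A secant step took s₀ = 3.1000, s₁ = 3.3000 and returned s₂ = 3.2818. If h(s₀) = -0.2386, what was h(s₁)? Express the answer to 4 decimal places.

The secant line through (3.1000, -0.2386) and (3.3000, h(s₁)) crosses zero at s₂ = 3.2818.
So (3.1000, -0.2386), (3.3000, h(s₁)), (3.2818, 0) are collinear:
h(s₁) = -0.2386 · (3.3000 − 3.2818) / (3.1000 − 3.2818) = -0.2386 · (0.018200)/(-0.181800) = 0.023886

0.0239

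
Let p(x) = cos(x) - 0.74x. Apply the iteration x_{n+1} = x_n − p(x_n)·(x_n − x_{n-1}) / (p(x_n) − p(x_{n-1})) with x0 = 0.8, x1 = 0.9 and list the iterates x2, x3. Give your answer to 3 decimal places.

p(0.8) = 0.10471, p(0.9) = -0.04439
x2 = 0.90000 − (-0.04439)·(0.90000 − 0.80000) / (-0.04439 − 0.10471) = 0.90000 − (-0.00444)/(-0.14910) = 0.87023
p(0.87023) = 0.00068
x3 = 0.87023 − 0.00068·(0.87023 − 0.90000) / (0.00068 − (-0.04439)) = 0.87023 − (-0.00002)/(0.04507) = 0.87068

0.870, 0.871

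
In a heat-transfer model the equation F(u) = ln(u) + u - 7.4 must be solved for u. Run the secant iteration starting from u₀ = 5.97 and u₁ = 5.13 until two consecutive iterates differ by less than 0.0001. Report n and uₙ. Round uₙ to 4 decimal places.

n = 4, uₙ = 5.6656

F(5.97) = 0.356747, F(5.13) = -0.634894
u₂ = 5.130000 − (-0.634894)·(-0.840000)/(-0.991641) = 5.667807;  |Δ| = 0.537807
F(5.667807) = 0.002609
u₃ = 5.667807 − 0.002609·(0.537807)/(0.637503) = 5.665606;  |Δ| = 0.002201
F(5.665606) = 0.000020
u₄ = 5.665606 − 0.000020·(-0.002201)/(-0.002589) = 5.665589;  |Δ| = 0.000017
|u₄ − u₃| = 0.000017 < 0.0001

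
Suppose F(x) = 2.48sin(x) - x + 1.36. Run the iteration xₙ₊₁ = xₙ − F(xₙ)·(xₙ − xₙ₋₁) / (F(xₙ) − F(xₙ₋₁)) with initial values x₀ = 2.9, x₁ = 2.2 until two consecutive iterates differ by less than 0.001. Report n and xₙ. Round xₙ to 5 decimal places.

F(2.9) = -0.9466617, F(2.2) = 1.1650711
x₂ = 2.2000000 − 1.1650711·(-0.7000000)/(2.1117327) = 2.5861993;  |Δ| = 0.3861993
F(2.5861993) = 0.0814490
x₃ = 2.5861993 − 0.0814490·(0.3861993)/(-1.0836221) = 2.6152275;  |Δ| = 0.0290282
F(2.6152275) = -0.0092907
x₄ = 2.6152275 − (-0.0092907)·(0.0290282)/(-0.0907397) = 2.6122553;  |Δ| = 0.0029722
F(2.6122553) = 0.0000491
x₅ = 2.6122553 − 0.0000491·(-0.0029722)/(0.0093398) = 2.6122710;  |Δ| = 0.0000156
|x₅ − x₄| = 0.0000156 < 0.001

n = 5, xₙ = 2.61227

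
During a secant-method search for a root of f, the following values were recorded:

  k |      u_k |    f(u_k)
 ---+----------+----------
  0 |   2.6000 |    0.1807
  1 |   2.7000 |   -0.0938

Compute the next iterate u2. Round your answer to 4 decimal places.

2.6658

u2 = 2.7000 − (-0.0938)·(2.7000 − 2.6000) / (-0.0938 − 0.1807)
   = 2.7000 − (-0.009380)/(-0.274500) = 2.665829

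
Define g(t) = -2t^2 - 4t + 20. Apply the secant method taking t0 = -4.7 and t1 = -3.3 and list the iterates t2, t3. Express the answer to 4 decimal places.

-4.2517, -4.3285

g(-4.7) = -5.380000, g(-3.3) = 11.420000
t2 = -3.300000 − 11.420000·(-3.300000 − (-4.700000)) / (11.420000 − (-5.380000)) = -3.300000 − (15.988000)/(16.800000) = -4.251667
g(-4.251667) = 0.853328
t3 = -4.251667 − 0.853328·(-4.251667 − (-3.300000)) / (0.853328 − 11.420000) = -4.251667 − (-0.812084)/(-10.566672) = -4.328520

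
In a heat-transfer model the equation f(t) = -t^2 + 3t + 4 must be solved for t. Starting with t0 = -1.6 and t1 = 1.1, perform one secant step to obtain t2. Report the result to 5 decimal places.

-0.64000

f(-1.6) = -3.3600000, f(1.1) = 6.0900000
t2 = 1.1000000 − 6.0900000·(1.1000000 − (-1.6000000)) / (6.0900000 − (-3.3600000)) = 1.1000000 − (16.4430000)/(9.4500000) = -0.6400000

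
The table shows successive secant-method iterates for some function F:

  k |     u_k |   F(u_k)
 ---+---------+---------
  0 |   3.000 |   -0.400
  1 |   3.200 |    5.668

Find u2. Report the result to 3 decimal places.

3.013

u2 = 3.200 − 5.668·(3.200 − 3.000) / (5.668 − (-0.400))
   = 3.200 − (1.13360)/(6.06800) = 3.01318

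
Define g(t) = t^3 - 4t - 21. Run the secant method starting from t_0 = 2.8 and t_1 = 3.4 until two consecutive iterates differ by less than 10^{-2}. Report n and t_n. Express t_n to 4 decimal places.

g(2.8) = -10.248000, g(3.4) = 4.704000
t_2 = 3.400000 − 4.704000·(0.600000)/(14.952000) = 3.211236;  |Δ| = 0.188764
g(3.211236) = -0.730562
t_3 = 3.211236 − (-0.730562)·(-0.188764)/(-5.434562) = 3.236611;  |Δ| = 0.025375
g(3.236611) = -0.040830
t_4 = 3.236611 − (-0.040830)·(0.025375)/(0.689732) = 3.238113;  |Δ| = 0.001502
|t_4 − t_3| = 0.001502 < 10^{-2}

n = 4, t_n = 3.2381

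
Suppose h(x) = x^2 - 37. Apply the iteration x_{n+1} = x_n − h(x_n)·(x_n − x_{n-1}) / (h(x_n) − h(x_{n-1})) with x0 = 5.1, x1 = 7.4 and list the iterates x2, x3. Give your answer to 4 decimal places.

5.9792, 6.0726

h(5.1) = -10.990000, h(7.4) = 17.760000
x2 = 7.400000 − 17.760000·(7.400000 − 5.100000) / (17.760000 − (-10.990000)) = 7.400000 − (40.848000)/(28.750000) = 5.979200
h(5.979200) = -1.249167
x3 = 5.979200 − (-1.249167)·(5.979200 − 7.400000) / (-1.249167 − 17.760000) = 5.979200 − (1.774817)/(-19.009167) = 6.072566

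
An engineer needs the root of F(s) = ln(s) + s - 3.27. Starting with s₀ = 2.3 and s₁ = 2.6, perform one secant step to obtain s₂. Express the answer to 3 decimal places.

F(2.3) = -0.13709, F(2.6) = 0.28551
s₂ = 2.60000 − 0.28551·(2.60000 − 2.30000) / (0.28551 − (-0.13709)) = 2.60000 − (0.08565)/(0.42260) = 2.39732

2.397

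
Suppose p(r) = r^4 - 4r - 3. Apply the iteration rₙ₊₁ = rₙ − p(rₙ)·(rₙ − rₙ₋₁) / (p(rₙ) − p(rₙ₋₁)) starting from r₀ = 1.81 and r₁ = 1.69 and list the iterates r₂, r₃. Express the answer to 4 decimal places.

1.7818, 1.7846

p(1.81) = 0.492831, p(1.69) = -1.602693
r₂ = 1.690000 − (-1.602693)·(1.690000 − 1.810000) / (-1.602693 − 0.492831) = 1.690000 − (0.192323)/(-2.095524) = 1.781778
p(1.781778) = -0.048182
r₃ = 1.781778 − (-0.048182)·(1.781778 − 1.690000) / (-0.048182 − (-1.602693)) = 1.781778 − (-0.004422)/(1.554511) = 1.784623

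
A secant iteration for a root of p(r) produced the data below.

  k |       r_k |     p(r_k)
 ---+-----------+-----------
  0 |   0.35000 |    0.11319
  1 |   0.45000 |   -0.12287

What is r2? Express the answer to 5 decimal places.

0.39795

r2 = 0.45000 − (-0.12287)·(0.45000 − 0.35000) / (-0.12287 − 0.11319)
   = 0.45000 − (-0.0122870)/(-0.2360600) = 0.3979497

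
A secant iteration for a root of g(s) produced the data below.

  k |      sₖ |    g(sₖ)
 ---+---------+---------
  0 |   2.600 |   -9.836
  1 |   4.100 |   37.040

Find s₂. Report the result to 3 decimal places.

s₂ = 4.100 − 37.040·(4.100 − 2.600) / (37.040 − (-9.836))
   = 4.100 − (55.56000)/(46.87600) = 2.91475

2.915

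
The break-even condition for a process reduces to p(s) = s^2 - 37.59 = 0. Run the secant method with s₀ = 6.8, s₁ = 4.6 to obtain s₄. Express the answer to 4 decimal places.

p(6.8) = 8.650000, p(4.6) = -16.430000
s₂ = 4.600000 − (-16.430000)·(4.600000 − 6.800000) / (-16.430000 − 8.650000) = 4.600000 − (36.146000)/(-25.080000) = 6.041228
p(6.041228) = -1.093563
s₃ = 6.041228 − (-1.093563)·(6.041228 − 4.600000) / (-1.093563 − (-16.430000)) = 6.041228 − (-1.576074)/(15.336437) = 6.143995
p(6.143995) = 0.158671
s₄ = 6.143995 − 0.158671·(6.143995 − 6.041228) / (0.158671 − (-1.093563)) = 6.143995 − (0.016306)/(1.252235) = 6.130973

6.1310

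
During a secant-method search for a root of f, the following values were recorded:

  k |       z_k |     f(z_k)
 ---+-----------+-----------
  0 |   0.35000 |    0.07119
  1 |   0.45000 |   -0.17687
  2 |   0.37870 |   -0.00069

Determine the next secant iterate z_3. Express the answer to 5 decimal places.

z_3 = 0.37870 − (-0.00069)·(0.37870 − 0.45000) / (-0.00069 − (-0.17687))
   = 0.37870 − (0.0000492)/(0.1761800) = 0.3784208

0.37842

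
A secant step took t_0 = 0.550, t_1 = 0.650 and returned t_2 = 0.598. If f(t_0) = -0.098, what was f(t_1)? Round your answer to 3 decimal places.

The secant line through (0.550, -0.098) and (0.650, f(t_1)) crosses zero at t_2 = 0.598.
So (0.550, -0.098), (0.650, f(t_1)), (0.598, 0) are collinear:
f(t_1) = -0.098 · (0.650 − 0.598) / (0.550 − 0.598) = -0.098 · (0.05200)/(-0.04800) = 0.10617

0.106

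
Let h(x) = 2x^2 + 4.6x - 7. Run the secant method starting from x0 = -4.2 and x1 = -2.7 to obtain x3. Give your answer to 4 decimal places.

h(-4.2) = 8.960000, h(-2.7) = -4.840000
x2 = -2.700000 − (-4.840000)·(-2.700000 − (-4.200000)) / (-4.840000 − 8.960000) = -2.700000 − (-7.260000)/(-13.800000) = -3.226087
h(-3.226087) = -1.024726
x3 = -3.226087 − (-1.024726)·(-3.226087 − (-2.700000)) / (-1.024726 − (-4.840000)) = -3.226087 − (0.539095)/(3.815274) = -3.367386

-3.3674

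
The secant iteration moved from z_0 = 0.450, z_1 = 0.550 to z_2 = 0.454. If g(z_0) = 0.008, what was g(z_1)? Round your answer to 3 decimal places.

The secant line through (0.450, 0.008) and (0.550, g(z_1)) crosses zero at z_2 = 0.454.
So (0.450, 0.008), (0.550, g(z_1)), (0.454, 0) are collinear:
g(z_1) = 0.008 · (0.550 − 0.454) / (0.450 − 0.454) = 0.008 · (0.09600)/(-0.00400) = -0.19200

-0.192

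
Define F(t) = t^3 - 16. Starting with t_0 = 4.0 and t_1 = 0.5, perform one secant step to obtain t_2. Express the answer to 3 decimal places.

1.370

F(4.0) = 48.00000, F(0.5) = -15.87500
t_2 = 0.50000 − (-15.87500)·(0.50000 − 4.00000) / (-15.87500 − 48.00000) = 0.50000 − (55.56250)/(-63.87500) = 1.36986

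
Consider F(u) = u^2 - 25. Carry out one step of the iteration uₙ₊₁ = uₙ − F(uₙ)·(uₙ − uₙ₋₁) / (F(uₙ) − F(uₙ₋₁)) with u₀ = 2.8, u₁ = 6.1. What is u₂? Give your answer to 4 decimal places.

4.7281

F(2.8) = -17.160000, F(6.1) = 12.210000
u₂ = 6.100000 − 12.210000·(6.100000 − 2.800000) / (12.210000 − (-17.160000)) = 6.100000 − (40.293000)/(29.370000) = 4.728090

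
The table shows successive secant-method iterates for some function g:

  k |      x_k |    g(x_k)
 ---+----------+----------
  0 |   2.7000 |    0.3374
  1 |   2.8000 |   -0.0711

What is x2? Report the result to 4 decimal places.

2.7826

x2 = 2.8000 − (-0.0711)·(2.8000 − 2.7000) / (-0.0711 − 0.3374)
   = 2.8000 − (-0.007110)/(-0.408500) = 2.782595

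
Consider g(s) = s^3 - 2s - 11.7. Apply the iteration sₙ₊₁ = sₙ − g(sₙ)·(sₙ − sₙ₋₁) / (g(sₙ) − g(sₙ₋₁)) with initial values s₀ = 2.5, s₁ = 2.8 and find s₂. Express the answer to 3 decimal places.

2.556

g(2.5) = -1.07500, g(2.8) = 4.65200
s₂ = 2.80000 − 4.65200·(2.80000 − 2.50000) / (4.65200 − (-1.07500)) = 2.80000 − (1.39560)/(5.72700) = 2.55631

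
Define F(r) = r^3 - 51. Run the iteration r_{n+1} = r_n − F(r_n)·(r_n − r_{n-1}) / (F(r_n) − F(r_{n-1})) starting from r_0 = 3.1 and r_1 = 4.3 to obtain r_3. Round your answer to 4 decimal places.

F(3.1) = -21.209000, F(4.3) = 28.507000
r_2 = 4.300000 − 28.507000·(4.300000 − 3.100000) / (28.507000 − (-21.209000)) = 4.300000 − (34.208400)/(49.716000) = 3.611924
F(3.611924) = -3.878868
r_3 = 3.611924 − (-3.878868)·(3.611924 − 4.300000) / (-3.878868 − 28.507000) = 3.611924 − (2.668957)/(-32.385868) = 3.694335

3.6943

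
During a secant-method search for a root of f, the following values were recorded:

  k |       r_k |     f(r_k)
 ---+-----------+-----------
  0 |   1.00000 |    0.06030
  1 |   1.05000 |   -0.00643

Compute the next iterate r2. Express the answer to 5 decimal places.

r2 = 1.05000 − (-0.00643)·(1.05000 − 1.00000) / (-0.00643 − 0.06030)
   = 1.05000 − (-0.0003215)/(-0.0667300) = 1.0451821

1.04518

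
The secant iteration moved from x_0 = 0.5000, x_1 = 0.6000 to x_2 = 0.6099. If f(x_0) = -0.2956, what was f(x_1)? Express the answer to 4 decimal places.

-0.0266

The secant line through (0.5000, -0.2956) and (0.6000, f(x_1)) crosses zero at x_2 = 0.6099.
So (0.5000, -0.2956), (0.6000, f(x_1)), (0.6099, 0) are collinear:
f(x_1) = -0.2956 · (0.6000 − 0.6099) / (0.5000 − 0.6099) = -0.2956 · (-0.009900)/(-0.109900) = -0.026628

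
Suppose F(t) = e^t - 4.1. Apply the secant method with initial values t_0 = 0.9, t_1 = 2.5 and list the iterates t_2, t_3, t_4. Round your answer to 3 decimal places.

F(0.9) = -1.64040, F(2.5) = 8.08249
t_2 = 2.50000 − 8.08249·(2.50000 − 0.90000) / (8.08249 − (-1.64040)) = 2.50000 − (12.93199)/(9.72289) = 1.16994
F(1.16994) = -0.87819
t_3 = 1.16994 − (-0.87819)·(1.16994 − 2.50000) / (-0.87819 − 8.08249) = 1.16994 − (1.16804)/(-8.96068) = 1.30030
F(1.30030) = -0.42962
t_4 = 1.30030 − (-0.42962)·(1.30030 − 1.16994) / (-0.42962 − (-0.87819)) = 1.30030 − (-0.05600)/(0.44857) = 1.42514

1.170, 1.300, 1.425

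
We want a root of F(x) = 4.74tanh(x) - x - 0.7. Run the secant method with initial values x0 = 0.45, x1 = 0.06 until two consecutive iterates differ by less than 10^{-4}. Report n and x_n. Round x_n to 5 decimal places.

n = 5, x_n = 0.19002

F(0.45) = 0.8498013, F(0.06) = -0.4759408
x2 = 0.0600000 − (-0.4759408)·(-0.3900000)/(-1.3257421) = 0.2000098;  |Δ| = 0.1400098
F(0.2000098) = 0.0355939
x3 = 0.2000098 − 0.0355939·(0.1400098)/(0.5115347) = 0.1902676;  |Δ| = 0.0097423
F(0.1902676) = 0.0008730
x4 = 0.1902676 − 0.0008730·(-0.0097423)/(-0.0347210) = 0.1900226;  |Δ| = 0.0002449
F(0.1900226) = -0.0000021
x5 = 0.1900226 − (-0.0000021)·(-0.0002449)/(-0.0008751) = 0.1900232;  |Δ| = 0.0000006
|x5 − x4| = 0.0000006 < 10^{-4}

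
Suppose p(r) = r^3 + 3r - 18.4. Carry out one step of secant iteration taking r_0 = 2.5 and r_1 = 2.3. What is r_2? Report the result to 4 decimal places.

2.2671

p(2.5) = 4.725000, p(2.3) = 0.667000
r_2 = 2.300000 − 0.667000·(2.300000 − 2.500000) / (0.667000 − 4.725000) = 2.300000 − (-0.133400)/(-4.058000) = 2.267127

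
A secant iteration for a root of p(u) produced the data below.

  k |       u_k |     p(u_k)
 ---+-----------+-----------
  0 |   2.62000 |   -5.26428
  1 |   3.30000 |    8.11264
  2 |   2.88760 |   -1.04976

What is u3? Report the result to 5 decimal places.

u3 = 2.88760 − (-1.04976)·(2.88760 − 3.30000) / (-1.04976 − 8.11264)
   = 2.88760 − (0.4329210)/(-9.1624000) = 2.9348497

2.93485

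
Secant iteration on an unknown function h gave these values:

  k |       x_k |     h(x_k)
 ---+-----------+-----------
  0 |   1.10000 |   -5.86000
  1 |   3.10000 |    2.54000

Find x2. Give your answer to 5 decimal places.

x2 = 3.10000 − 2.54000·(3.10000 − 1.10000) / (2.54000 − (-5.86000))
   = 3.10000 − (5.0800000)/(8.4000000) = 2.4952381

2.49524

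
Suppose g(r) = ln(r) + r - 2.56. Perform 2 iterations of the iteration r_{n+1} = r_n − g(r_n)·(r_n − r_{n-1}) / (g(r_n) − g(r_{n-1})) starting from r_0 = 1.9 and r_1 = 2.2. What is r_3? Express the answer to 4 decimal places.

1.9119

g(1.9) = -0.018146, g(2.2) = 0.428457
r_2 = 2.200000 − 0.428457·(2.200000 − 1.900000) / (0.428457 − (-0.018146)) = 2.200000 − (0.128537)/(0.446603) = 1.912189
g(1.912189) = 0.000438
r_3 = 1.912189 − 0.000438·(1.912189 − 2.200000) / (0.000438 − 0.428457) = 1.912189 − (-0.000126)/(-0.428019) = 1.911895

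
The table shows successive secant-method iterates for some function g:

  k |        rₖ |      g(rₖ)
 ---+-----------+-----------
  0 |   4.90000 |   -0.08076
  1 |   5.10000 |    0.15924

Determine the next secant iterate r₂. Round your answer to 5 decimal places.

r₂ = 5.10000 − 0.15924·(5.10000 − 4.90000) / (0.15924 − (-0.08076))
   = 5.10000 − (0.0318480)/(0.2400000) = 4.9673000

4.96730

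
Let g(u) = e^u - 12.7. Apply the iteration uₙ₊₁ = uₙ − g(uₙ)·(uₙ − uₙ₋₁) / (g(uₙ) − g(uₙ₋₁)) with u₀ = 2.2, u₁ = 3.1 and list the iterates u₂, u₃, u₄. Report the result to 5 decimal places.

g(2.2) = -3.6749865, g(3.1) = 9.4979513
u₂ = 3.1000000 − 9.4979513·(3.1000000 − 2.2000000) / (9.4979513 − (-3.6749865)) = 3.1000000 − (8.5481562)/(13.1729378) = 2.4510820
g(2.4510820) = -1.0991077
u₃ = 2.4510820 − (-1.0991077)·(2.4510820 − 3.1000000) / (-1.0991077 − 9.4979513) = 2.4510820 − (0.7132307)/(-10.5970589) = 2.5183866
g(2.5183866) = -0.2914393
u₄ = 2.5183866 − (-0.2914393)·(2.5183866 − 2.4510820) / (-0.2914393 − (-1.0991077)) = 2.5183866 − (-0.0196152)/(0.8076683) = 2.5426728

2.45108, 2.51839, 2.54267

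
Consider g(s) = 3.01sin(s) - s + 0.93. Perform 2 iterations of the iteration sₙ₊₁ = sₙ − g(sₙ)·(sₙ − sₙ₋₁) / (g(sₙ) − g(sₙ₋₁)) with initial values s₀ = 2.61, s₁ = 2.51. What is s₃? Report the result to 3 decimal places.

2.567

g(2.61) = -0.15421, g(2.51) = 0.19720
s₂ = 2.51000 − 0.19720·(2.51000 − 2.61000) / (0.19720 − (-0.15421)) = 2.51000 − (-0.01972)/(0.35141) = 2.56612
g(2.56612) = 0.00203
s₃ = 2.56612 − 0.00203·(2.56612 − 2.51000) / (0.00203 − 0.19720) = 2.56612 − (0.00011)/(-0.19517) = 2.56670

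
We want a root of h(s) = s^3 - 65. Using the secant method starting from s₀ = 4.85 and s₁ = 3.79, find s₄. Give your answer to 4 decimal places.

4.0207

h(4.85) = 49.084125, h(3.79) = -10.560061
s₂ = 3.790000 − (-10.560061)·(3.790000 − 4.850000) / (-10.560061 − 49.084125) = 3.790000 − (11.193665)/(-59.644186) = 3.977674
h(3.977674) = -2.065676
s₃ = 3.977674 − (-2.065676)·(3.977674 − 3.790000) / (-2.065676 − (-10.560061)) = 3.977674 − (-0.387674)/(8.494385) = 4.023313
h(4.023313) = 0.125552
s₄ = 4.023313 − 0.125552·(4.023313 − 3.977674) / (0.125552 − (-2.065676)) = 4.023313 − (0.005730)/(2.191228) = 4.020698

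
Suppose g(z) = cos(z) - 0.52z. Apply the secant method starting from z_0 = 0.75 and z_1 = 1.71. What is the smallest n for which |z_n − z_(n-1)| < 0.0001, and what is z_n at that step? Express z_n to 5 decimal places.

n = 5, z_n = 1.01487

g(0.75) = 0.3416889, g(1.71) = -1.0279545
z_2 = 1.7100000 − (-1.0279545)·(0.9600000)/(-1.3696434) = 0.9894940;  |Δ| = 0.7205060
g(0.9894940) = 0.0345760
z_3 = 0.9894940 − 0.0345760·(-0.7205060)/(1.0625305) = 1.0129401;  |Δ| = 0.0234461
g(1.0129401) = 0.0026398
z_4 = 1.0129401 − 0.0026398·(0.0234461)/(-0.0319362) = 1.0148781;  |Δ| = 0.0019381
g(1.0148781) = -0.0000132
z_5 = 1.0148781 − (-0.0000132)·(0.0019381)/(-0.0026530) = 1.0148685;  |Δ| = 0.0000096
|z_5 − z_4| = 0.0000096 < 0.0001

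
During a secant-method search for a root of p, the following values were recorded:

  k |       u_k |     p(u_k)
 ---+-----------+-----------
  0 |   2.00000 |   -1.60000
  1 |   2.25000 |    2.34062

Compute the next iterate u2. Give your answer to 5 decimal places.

u2 = 2.25000 − 2.34062·(2.25000 − 2.00000) / (2.34062 − (-1.60000))
   = 2.25000 − (0.5851550)/(3.9406200) = 2.1015069

2.10151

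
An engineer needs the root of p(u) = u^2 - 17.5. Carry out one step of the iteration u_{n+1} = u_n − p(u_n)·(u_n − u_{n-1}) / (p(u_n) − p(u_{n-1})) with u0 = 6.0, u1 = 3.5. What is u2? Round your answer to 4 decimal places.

4.0526

p(6.0) = 18.500000, p(3.5) = -5.250000
u2 = 3.500000 − (-5.250000)·(3.500000 − 6.000000) / (-5.250000 − 18.500000) = 3.500000 − (13.125000)/(-23.750000) = 4.052632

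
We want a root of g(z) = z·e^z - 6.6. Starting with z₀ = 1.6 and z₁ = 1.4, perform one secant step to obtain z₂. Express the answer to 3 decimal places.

g(1.6) = 1.32485, g(1.4) = -0.92272
z₂ = 1.40000 − (-0.92272)·(1.40000 − 1.60000) / (-0.92272 − 1.32485) = 1.40000 − (0.18454)/(-2.24757) = 1.48211

1.482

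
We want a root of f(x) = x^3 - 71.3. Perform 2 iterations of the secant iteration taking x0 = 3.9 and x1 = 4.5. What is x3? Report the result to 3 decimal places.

f(3.9) = -11.98100, f(4.5) = 19.82500
x2 = 4.50000 − 19.82500·(4.50000 − 3.90000) / (19.82500 − (-11.98100)) = 4.50000 − (11.89500)/(31.80600) = 4.12601
f(4.12601) = -1.05877
x3 = 4.12601 − (-1.05877)·(4.12601 − 4.50000) / (-1.05877 − 19.82500) = 4.12601 − (0.39597)/(-20.88377) = 4.14497

4.145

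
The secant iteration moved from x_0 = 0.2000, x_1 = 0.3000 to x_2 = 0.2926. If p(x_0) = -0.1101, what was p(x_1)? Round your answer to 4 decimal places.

0.0088

The secant line through (0.2000, -0.1101) and (0.3000, p(x_1)) crosses zero at x_2 = 0.2926.
So (0.2000, -0.1101), (0.3000, p(x_1)), (0.2926, 0) are collinear:
p(x_1) = -0.1101 · (0.3000 − 0.2926) / (0.2000 − 0.2926) = -0.1101 · (0.007400)/(-0.092600) = 0.008798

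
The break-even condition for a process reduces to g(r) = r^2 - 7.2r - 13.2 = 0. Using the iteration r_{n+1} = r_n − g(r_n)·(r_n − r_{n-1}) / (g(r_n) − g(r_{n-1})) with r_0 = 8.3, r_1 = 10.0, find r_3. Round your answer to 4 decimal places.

g(8.3) = -4.070000, g(10.0) = 14.800000
r_2 = 10.000000 − 14.800000·(10.000000 − 8.300000) / (14.800000 − (-4.070000)) = 10.000000 − (25.160000)/(18.870000) = 8.666667
g(8.666667) = -0.488889
r_3 = 8.666667 − (-0.488889)·(8.666667 − 10.000000) / (-0.488889 − 14.800000) = 8.666667 − (0.651852)/(-15.288889) = 8.709302

8.7093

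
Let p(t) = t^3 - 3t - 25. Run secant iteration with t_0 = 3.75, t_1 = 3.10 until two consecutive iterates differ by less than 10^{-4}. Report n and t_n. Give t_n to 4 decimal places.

n = 5, t_n = 3.2646

p(3.75) = 16.484375, p(3.10) = -4.509000
t_2 = 3.100000 − (-4.509000)·(-0.650000)/(-20.993375) = 3.239608;  |Δ| = 0.139608
p(3.239608) = -0.718934
t_3 = 3.239608 − (-0.718934)·(0.139608)/(3.790066) = 3.266091;  |Δ| = 0.026482
p(3.266091) = 0.042250
t_4 = 3.266091 − 0.042250·(0.026482)/(0.761184) = 3.264621;  |Δ| = 0.001470
p(3.264621) = -0.000359
t_5 = 3.264621 − (-0.000359)·(-0.001470)/(-0.042609) = 3.264633;  |Δ| = 0.000012
|t_5 − t_4| = 0.000012 < 10^{-4}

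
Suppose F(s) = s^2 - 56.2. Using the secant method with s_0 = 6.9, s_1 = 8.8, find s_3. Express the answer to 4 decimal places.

7.4927

F(6.9) = -8.590000, F(8.8) = 21.240000
s_2 = 8.800000 − 21.240000·(8.800000 − 6.900000) / (21.240000 − (-8.590000)) = 8.800000 − (40.356000)/(29.830000) = 7.447134
F(7.447134) = -0.740199
s_3 = 7.447134 − (-0.740199)·(7.447134 − 8.800000) / (-0.740199 − 21.240000) = 7.447134 − (1.001390)/(-21.980199) = 7.492692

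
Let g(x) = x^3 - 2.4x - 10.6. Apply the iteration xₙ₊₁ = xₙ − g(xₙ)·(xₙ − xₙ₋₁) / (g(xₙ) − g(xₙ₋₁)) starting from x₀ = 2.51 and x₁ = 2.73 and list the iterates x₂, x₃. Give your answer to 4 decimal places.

g(2.51) = -0.810749, g(2.73) = 3.194417
x₂ = 2.730000 − 3.194417·(2.730000 − 2.510000) / (3.194417 − (-0.810749)) = 2.730000 − (0.702772)/(4.005166) = 2.554534
g(2.554534) = -0.060908
x₃ = 2.554534 − (-0.060908)·(2.554534 − 2.730000) / (-0.060908 − 3.194417) = 2.554534 − (0.010687)/(-3.255325) = 2.557817

2.5545, 2.5578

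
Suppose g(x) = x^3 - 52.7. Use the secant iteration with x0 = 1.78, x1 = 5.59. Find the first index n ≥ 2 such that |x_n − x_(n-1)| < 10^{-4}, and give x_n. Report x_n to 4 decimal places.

g(1.78) = -47.060248, g(5.59) = 121.976879
x2 = 5.590000 − 121.976879·(3.810000)/(169.037127) = 2.840711;  |Δ| = 2.749289
g(2.840711) = -29.776487
x3 = 2.840711 − (-29.776487)·(-2.749289)/(-151.753366) = 3.380166;  |Δ| = 0.539455
g(3.380166) = -14.079825
x4 = 3.380166 − (-14.079825)·(0.539455)/(15.696662) = 3.864055;  |Δ| = 0.483889
g(3.864055) = 4.993903
x5 = 3.864055 − 4.993903·(0.483889)/(19.073728) = 3.737363;  |Δ| = 0.126692
g(3.737363) = -0.496961
x6 = 3.737363 − (-0.496961)·(-0.126692)/(-5.490864) = 3.748829;  |Δ| = 0.011467
g(3.748829) = -0.014996
x7 = 3.748829 − (-0.014996)·(0.011467)/(0.481964) = 3.749186;  |Δ| = 0.000357
g(3.749186) = 0.000047
x8 = 3.749186 − 0.000047·(0.000357)/(0.015044) = 3.749185;  |Δ| = 0.000001
|x8 − x7| = 0.000001 < 10^{-4}

n = 8, x_n = 3.7492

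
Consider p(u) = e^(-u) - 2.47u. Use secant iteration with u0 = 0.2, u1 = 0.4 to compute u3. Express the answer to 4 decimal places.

p(0.2) = 0.324731, p(0.4) = -0.317680
u2 = 0.400000 − (-0.317680)·(0.400000 − 0.200000) / (-0.317680 − 0.324731) = 0.400000 − (-0.063536)/(-0.642411) = 0.301098
p(0.301098) = -0.003705
u3 = 0.301098 − (-0.003705)·(0.301098 − 0.400000) / (-0.003705 − (-0.317680)) = 0.301098 − (0.000366)/(0.313975) = 0.299930

0.2999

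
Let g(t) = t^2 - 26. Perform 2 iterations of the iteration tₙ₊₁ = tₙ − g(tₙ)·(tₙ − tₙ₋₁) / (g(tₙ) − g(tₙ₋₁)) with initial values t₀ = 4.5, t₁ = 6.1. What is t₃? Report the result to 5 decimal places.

g(4.5) = -5.7500000, g(6.1) = 11.2100000
t₂ = 6.1000000 − 11.2100000·(6.1000000 − 4.5000000) / (11.2100000 − (-5.7500000)) = 6.1000000 − (17.9360000)/(16.9600000) = 5.0424528
g(5.0424528) = -0.5736695
t₃ = 5.0424528 − (-0.5736695)·(5.0424528 − 6.1000000) / (-0.5736695 − 11.2100000) = 5.0424528 − (0.6066825)/(-11.7836695) = 5.0939379

5.09394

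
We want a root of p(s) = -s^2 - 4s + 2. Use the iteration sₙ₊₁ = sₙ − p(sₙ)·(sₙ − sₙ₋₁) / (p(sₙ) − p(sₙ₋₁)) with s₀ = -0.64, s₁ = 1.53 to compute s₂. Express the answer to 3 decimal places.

p(-0.64) = 4.15040, p(1.53) = -6.46090
s₂ = 1.53000 − (-6.46090)·(1.53000 − (-0.64000)) / (-6.46090 − 4.15040) = 1.53000 − (-14.02015)/(-10.61130) = 0.20875

0.209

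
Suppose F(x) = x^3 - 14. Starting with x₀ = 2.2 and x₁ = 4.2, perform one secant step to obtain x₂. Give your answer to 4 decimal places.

F(2.2) = -3.352000, F(4.2) = 60.088000
x₂ = 4.200000 − 60.088000·(4.200000 − 2.200000) / (60.088000 − (-3.352000)) = 4.200000 − (120.176000)/(63.440000) = 2.305675

2.3057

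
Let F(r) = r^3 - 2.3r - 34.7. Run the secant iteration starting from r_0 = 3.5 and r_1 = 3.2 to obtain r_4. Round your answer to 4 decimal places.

F(3.5) = 0.125000, F(3.2) = -9.292000
r_2 = 3.200000 − (-9.292000)·(3.200000 − 3.500000) / (-9.292000 − 0.125000) = 3.200000 − (2.787600)/(-9.417000) = 3.496018
F(3.496018) = -0.012019
r_3 = 3.496018 − (-0.012019)·(3.496018 − 3.200000) / (-0.012019 − (-9.292000)) = 3.496018 − (-0.003558)/(9.279981) = 3.496401
F(3.496401) = 0.001158
r_4 = 3.496401 − 0.001158·(3.496401 − 3.496018) / (0.001158 − (-0.012019)) = 3.496401 − (0.000000)/(0.013177) = 3.496368

3.4964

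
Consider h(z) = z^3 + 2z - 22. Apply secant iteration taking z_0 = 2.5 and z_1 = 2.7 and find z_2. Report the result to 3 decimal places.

h(2.5) = -1.37500, h(2.7) = 3.08300
z_2 = 2.70000 − 3.08300·(2.70000 − 2.50000) / (3.08300 − (-1.37500)) = 2.70000 − (0.61660)/(4.45800) = 2.56169

2.562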